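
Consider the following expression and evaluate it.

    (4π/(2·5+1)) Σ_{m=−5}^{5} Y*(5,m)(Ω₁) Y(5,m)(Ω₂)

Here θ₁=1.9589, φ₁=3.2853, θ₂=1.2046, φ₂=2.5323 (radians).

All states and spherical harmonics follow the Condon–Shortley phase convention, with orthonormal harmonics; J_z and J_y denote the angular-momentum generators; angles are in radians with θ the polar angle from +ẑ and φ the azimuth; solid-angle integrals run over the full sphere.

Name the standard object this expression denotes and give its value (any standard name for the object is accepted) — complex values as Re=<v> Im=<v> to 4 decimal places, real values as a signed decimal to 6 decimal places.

Legendre polynomial (addition theorem), +0.100692

This sum is the spherical-harmonic addition theorem: it equals the Legendre polynomial P_l(cos γ) of the angle γ between the two directions.
Summing Y*_{l m}(θ₁,φ₁)·Y_{l m}(θ₂,φ₂) over m ∈ [−5, 5]; prefactor 4π/(2·5+1) = 1.142397:
  m=-5: Y*=(-0.237404, -0.207605)  Y=(0.327870, -0.031284)  product (-0.084332, -0.060640)
  m=-4: Y*=(-0.342206, -0.221682)  Y=(-0.304351, 0.258660)  product (0.161491, -0.021046)
  m=-3: Y*=(-0.072011, -0.033124)  Y=(0.011019, -0.041914)  product (-0.002182, 0.002653)
  m=-2: Y*=(0.300563, 0.088846)  Y=(-0.112307, -0.305566)  product (-0.006607, -0.101820)
  m=-1: Y*=(0.168493, 0.024382)  Y=(0.110296, 0.076972)  product (0.016707, 0.015658)
  m=+0: Y*=(-0.277376, -0.000000)  Y=(0.295678, 0.000000)  product (-0.082014, -0.000000)
  m=+1: Y*=(-0.168493, 0.024382)  Y=(-0.110296, 0.076972)  product (0.016707, -0.015658)
  m=+2: Y*=(0.300563, -0.088846)  Y=(-0.112307, 0.305566)  product (-0.006607, 0.101820)
  m=+3: Y*=(0.072011, -0.033124)  Y=(-0.011019, -0.041914)  product (-0.002182, -0.002653)
  m=+4: Y*=(-0.342206, 0.221682)  Y=(-0.304351, -0.258660)  product (0.161491, 0.021046)
  m=+5: Y*=(0.237404, -0.207605)  Y=(-0.327870, -0.031284)  product (-0.084332, 0.060640)
Σ over m = (0.088141, 0.000000); ×(4π/11) → (0.100692, 0.000000). Real part: 0.100692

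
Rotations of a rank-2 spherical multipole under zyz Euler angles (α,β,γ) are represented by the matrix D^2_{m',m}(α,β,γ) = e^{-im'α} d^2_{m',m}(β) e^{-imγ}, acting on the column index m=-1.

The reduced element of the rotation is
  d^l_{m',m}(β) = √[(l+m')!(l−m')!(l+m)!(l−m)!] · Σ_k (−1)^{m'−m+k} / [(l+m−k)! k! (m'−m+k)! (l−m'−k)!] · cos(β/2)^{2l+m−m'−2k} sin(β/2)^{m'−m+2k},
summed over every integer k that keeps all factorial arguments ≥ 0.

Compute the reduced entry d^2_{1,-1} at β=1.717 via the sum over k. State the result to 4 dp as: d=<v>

d^2_{1,-1}(β=1.7170) via the finite sum:
With c≡cos(β/2)=0.653573 and s≡sin(β/2)=0.756863, N=[6·1·1·6]^{1/2}=6.000000
The bounds max(0,m−m')=0 and min(l+m,l−m')=1 give 2 terms
  k=0: (−1)^2·6.0000/(2)·0.6536^2·0.7569^2 = +0.734082
  k=1: (−1)^3·6.0000/(6)·0.6536^0·0.7569^4 = -0.328148
d^2_{1,-1}(1.7170) = +0.734082 -0.328148 = +0.405935

d=0.4059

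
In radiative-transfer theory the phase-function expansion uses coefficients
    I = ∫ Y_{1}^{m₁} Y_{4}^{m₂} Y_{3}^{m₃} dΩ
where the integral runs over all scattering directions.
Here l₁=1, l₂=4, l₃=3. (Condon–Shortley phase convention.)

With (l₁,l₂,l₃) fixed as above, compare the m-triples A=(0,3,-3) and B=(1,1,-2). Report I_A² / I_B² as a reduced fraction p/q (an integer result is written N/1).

7/3

Same 1,4,3: normalisation and zero-m 3j drop out of the ratio.
A: Δ: 2! 0! 6! / 9! → 1/252; sum: t=1:−1/720 = -1/720; 3j²(1 4 3; 0 3 -3) = Δ·Π!·Σ² = 1/36  (sign -1)
B: Δ: 2! 0! 6! / 9! → 1/252; sum: t=0:+1/240 = 1/240; 3j²(1 4 3; 1 1 -2) = Δ·Π!·Σ² = 1/84  (sign -1)
I_A²/I_B² = (1/36)/(1/84) = 7/3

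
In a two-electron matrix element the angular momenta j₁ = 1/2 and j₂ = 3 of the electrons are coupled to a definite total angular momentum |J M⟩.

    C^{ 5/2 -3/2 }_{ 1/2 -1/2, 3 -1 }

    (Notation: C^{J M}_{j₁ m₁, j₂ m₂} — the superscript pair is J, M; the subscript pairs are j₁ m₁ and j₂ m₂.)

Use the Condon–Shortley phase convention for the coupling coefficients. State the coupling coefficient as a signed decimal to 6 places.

j₁+j₂−J=1  J+j₁−j₂=0  J−j₁+j₂=5  j₁+j₂+J+1=7
(j₁±m₁, j₂±m₂, J±M) = (0,1,2,4,1,4)
P² = 1152/7
sum k=1..1:
  [1] −1/24 = -1/24
S = -1/24
C² = P²·S² = 2/7 ; C = -0.534522

−√(2/7) ≈ -0.534522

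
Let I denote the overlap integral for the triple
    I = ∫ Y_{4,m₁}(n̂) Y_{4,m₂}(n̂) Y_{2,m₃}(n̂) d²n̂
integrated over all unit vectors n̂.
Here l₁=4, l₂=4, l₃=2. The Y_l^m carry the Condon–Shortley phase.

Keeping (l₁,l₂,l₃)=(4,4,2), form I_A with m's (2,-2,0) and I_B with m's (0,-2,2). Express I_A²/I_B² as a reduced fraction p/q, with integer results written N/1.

l's match ⇒ only the (l;m) 3-j factors differ between A and B.
A: triangle coeff Δ(4,4,2) = 1/13860; Σ_t [0,2]: t=0:+1/2880 t=1:−1/120 t=2:+1/192 = -1/360; (3j)²=16/3465 [(4 4 2; 2 -2 0)], sign=-1
B: triangle coeff Δ(4,4,2) = 1/13860; Σ_t [2,2]: t=2:+1/192 = 1/192; (3j)²=3/77 [(4 4 2; 0 -2 2)], sign=+1
I_A²/I_B² = (16/3465)/(3/77) = 16/135

16/135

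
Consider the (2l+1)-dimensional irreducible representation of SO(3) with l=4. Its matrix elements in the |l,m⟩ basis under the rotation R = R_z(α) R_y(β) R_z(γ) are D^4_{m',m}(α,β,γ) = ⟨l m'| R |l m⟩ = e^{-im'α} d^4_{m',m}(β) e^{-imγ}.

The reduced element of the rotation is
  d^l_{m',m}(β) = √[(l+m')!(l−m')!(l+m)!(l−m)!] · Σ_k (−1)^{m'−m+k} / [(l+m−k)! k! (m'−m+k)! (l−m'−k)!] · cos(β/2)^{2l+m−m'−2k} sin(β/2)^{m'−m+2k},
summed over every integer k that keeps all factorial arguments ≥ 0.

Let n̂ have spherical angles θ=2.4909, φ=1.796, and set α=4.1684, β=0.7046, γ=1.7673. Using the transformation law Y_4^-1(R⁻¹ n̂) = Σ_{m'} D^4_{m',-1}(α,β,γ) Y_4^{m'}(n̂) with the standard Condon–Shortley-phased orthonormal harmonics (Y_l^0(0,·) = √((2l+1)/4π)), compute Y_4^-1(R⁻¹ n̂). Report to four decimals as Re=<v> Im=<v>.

Need the full column D^4_{m',-1} for m'=−4..4 at α=4.1684, β=0.7046, γ=1.7673.
cos(β/2)=0.938582, sin(β/2)=0.345057
d^4_{-4,-1}: single k=3 term ⇒ +0.223938;  D = +0.205498-0.088988i
d^4_{-3,-1}: k∈[2..3] ⇒ +0.646078 -0.145537 = +0.500542;  D = -0.067533+0.495965i
d^4_{-2,-1}: k∈[1..3] ⇒ +0.939359 -0.634805 +0.057199 = +0.361753;  D = -0.281443-0.227277i
d^4_{-1,-1}: k∈[0..3] ⇒ +0.602249 -1.220973 +0.330046 -0.014869 = -0.303547;  D = -0.285405+0.103368i
d^4_{0,-1}: k∈[0..3] ⇒ -0.990172 +0.802972 -0.108527 +0.002445 = -0.293282;  D = +0.057261-0.287638i
d^4_{1,-1}: k∈[0..3] ⇒ +0.813982 -0.330046 +0.022304 -0.000201 = +0.506039;  D = -0.373526-0.341400i
d^4_{2,-1}: k∈[0..2] ⇒ -0.423204 +0.085798 -0.002319 = -0.339724;  D = -0.325895+0.095945i
d^4_{3,-1}: k∈[0..1] ⇒ +0.145537 -0.011802 = +0.133735;  D = -0.034080+0.129319i
d^4_{4,-1}: single k=0 term ⇒ -0.030267;  D = +0.021051+0.021747i
Y_4^{m'}(θ=2.4909,φ=1.796) and Σ D·Y over m':
  (+0.2055-0.0890i)·(+0.0370-0.0467i)  (-0.0675+0.4960i)·(-0.1384-0.1727i)  (-0.2814-0.2273i)·(-0.3792+0.1834i)  (-0.2854+0.1034i)·(+0.0729+0.3182i)  (+0.0573-0.2876i)·(-0.2078+0.0000i)  (-0.3735-0.3414i)·(-0.0729+0.3182i)  (-0.3259+0.0959i)·(-0.3792-0.1834i)  (-0.0341+0.1293i)·(+0.1384-0.1727i)  (+0.0211+0.0217i)·(+0.0370+0.0467i)
Y_4^-1(R⁻¹ n̂) = +0.475665-0.103804i

Re=0.4757 Im=-0.1038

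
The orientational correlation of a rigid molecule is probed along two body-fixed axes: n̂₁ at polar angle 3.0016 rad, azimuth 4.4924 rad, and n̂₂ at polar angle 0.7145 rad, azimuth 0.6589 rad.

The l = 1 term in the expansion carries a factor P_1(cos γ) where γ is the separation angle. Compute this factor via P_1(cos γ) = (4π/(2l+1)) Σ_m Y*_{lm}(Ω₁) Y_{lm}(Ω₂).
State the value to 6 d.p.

Term-by-term m-sum for l=1 (normalisation 4π/3 = 4.188790):
  term(m=-1) = (-0.008404, -0.006963)   from Y*(Ω₁)=(-0.010520, -0.047047), Y(Ω₂)=(0.178992, -0.138602)
  term(m=+0) = (-0.178579, -0.000000)   from Y*(Ω₁)=(-0.483823, -0.000000), Y(Ω₂)=(0.369101, 0.000000)
  term(m=+1) = (-0.008404, 0.006963)   from Y*(Ω₁)=(0.010520, -0.047047), Y(Ω₂)=(-0.178992, -0.138602)
Accumulated sum (-0.195387, 0.000000); after 4π/(2l+1) scaling, (-0.818434, 0.000000) ⇒ P_1 = -0.818434

-0.818434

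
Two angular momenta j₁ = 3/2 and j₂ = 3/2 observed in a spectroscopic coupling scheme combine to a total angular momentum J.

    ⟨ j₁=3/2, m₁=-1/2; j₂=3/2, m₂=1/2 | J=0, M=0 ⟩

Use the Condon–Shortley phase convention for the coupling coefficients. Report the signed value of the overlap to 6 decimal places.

+√(1/4) ≈ +0.500000

j₁+j₂−J=3  J+j₁−j₂=0  J−j₁+j₂=0  j₁+j₂+J+1=4
(j₁±m₁, j₂±m₂, J±M) = (1,2,2,1,0,0)
P² = 1
sum k=2..2:
  [2] +1/2 = 1/2
S = 1/2
C² = P²·S² = 1/4 ; C = +0.500000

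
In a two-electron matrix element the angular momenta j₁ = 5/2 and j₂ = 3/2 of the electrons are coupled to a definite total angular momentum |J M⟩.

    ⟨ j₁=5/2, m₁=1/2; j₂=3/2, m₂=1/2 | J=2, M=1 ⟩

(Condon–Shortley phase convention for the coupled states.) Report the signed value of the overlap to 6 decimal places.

−√(25/84) ≈ -0.545545

√[5·2!3!1!/7! · 3!2!2!1!3!1!] = √(12/7)
  +(−1)^1/∏(1,1,1,1,2,0)! = -1/2  (running -1/2)
  +(−1)^2/∏(2,0,0,0,3,1)! = 1/12  (running -5/12)
⟨..|..⟩ = √(12/7)·(-5/12) = -0.545545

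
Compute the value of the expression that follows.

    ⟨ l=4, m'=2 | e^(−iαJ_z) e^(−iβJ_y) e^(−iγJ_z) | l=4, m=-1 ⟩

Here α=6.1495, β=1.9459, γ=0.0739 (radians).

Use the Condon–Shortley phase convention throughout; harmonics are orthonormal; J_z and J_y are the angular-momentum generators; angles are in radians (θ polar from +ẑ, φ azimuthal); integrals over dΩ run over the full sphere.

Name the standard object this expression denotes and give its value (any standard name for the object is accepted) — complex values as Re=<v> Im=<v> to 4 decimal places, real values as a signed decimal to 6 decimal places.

Wigner D-matrix element, Re=0.3569 Im=0.1268

This is a Wigner D-matrix element — the rotation-matrix element ⟨l m'| R(α,β,γ) |l m⟩ in the angular-momentum basis.
First d^4_{2,-1}(β=1.9459), then the phase factors e^{-i(2)α} and e^{-i(-1)γ}:
With c≡cos(β/2)=0.562864 and s≡sin(β/2)=0.826550, N=[720·2·6·120]^{1/2}=1018.233765
k: max(0,(-1)−(2))=0 … min(4+(-1),4−(2))=2
  k=0: (−1)^3·1018.2338/(72)·0.5629^5·0.8265^3 = -0.451168
  k=1: (−1)^4·1018.2338/(48)·0.5629^3·0.8265^5 = +1.459355
  k=2: (−1)^5·1018.2338/(240)·0.5629^1·0.8265^7 = -0.629394
d^4_{2,-1}(1.9459) = -0.451168 +1.459355 -0.629394 = +0.378793
Phases: e^{-i·(2)·6.1495}=+0.964469+0.264196i, e^{-i·(-1)·0.0739}=+0.997271+0.073833i ⇒ D=+0.356948+0.126776i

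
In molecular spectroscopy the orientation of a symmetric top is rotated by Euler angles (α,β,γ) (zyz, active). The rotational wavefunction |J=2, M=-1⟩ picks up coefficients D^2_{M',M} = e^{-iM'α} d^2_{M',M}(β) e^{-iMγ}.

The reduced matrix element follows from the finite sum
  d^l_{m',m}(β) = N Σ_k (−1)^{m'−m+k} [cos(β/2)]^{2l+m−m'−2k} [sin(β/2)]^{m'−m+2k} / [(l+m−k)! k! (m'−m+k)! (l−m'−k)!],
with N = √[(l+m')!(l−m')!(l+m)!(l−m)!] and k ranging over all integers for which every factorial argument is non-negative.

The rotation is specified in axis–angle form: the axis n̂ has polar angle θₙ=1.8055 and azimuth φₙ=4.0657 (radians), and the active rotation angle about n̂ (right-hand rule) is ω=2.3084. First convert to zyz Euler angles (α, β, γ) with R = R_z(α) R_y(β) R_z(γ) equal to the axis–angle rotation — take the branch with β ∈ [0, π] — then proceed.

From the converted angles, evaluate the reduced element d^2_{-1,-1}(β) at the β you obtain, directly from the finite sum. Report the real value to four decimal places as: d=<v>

Axis–angle → zyz. n̂ = (sinθₙcosφₙ, sinθₙsinφₙ, cosθₙ) = (-0.586027, -0.776202, -0.232555), ω = 2.3084.
R = I cosω + sinω [n̂]ₓ + (1−cosω) n̂n̂ᵀ gives
  R = [-0.098127, +0.932897, -0.346517; +0.588678, +0.335158, +0.735614; +0.802390, -0.131803, -0.582064]
β = atan2(√(R₁₃²+R₂₃²), R₃₃) = 2.192061; α = atan2(R₂₃, R₁₃) mod 2π = 2.011024; γ = atan2(R₃₂, −R₃₁) mod 2π = 3.304402
d^2_{-1,-1}(β=2.1921) via the finite sum:
Half-angle: c=0.457130, s=0.889400. N=√(1·6·1·6)=6.000000
k: max(0,(-1)−(-1))=0 … min(2+(-1),2−(-1))=1
  k=0: (−1)^0·6.0000/(6)·0.4571^4·0.8894^0 = +0.043668
  k=1: (−1)^1·6.0000/(2)·0.4571^2·0.8894^2 = -0.495901
d^2_{-1,-1}(2.1921) = +0.043668 -0.495901 = -0.452234

d=-0.4522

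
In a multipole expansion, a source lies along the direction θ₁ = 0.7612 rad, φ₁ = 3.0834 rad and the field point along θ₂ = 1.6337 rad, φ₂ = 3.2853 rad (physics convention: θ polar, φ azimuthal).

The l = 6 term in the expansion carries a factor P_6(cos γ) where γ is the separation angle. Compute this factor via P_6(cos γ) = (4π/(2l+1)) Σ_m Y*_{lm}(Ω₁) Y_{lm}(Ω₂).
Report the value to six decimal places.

0.096491

Summing Y*_{l m}(θ₁,φ₁)·Y_{l m}(θ₂,φ₂) over m ∈ [−6, 6]; prefactor 4π/(2·6+1) = 0.966644:
  m=-6: (+0.048899-0.017803i) × (+0.310648-0.362477i) = +0.008737-0.023255i  (running Σ = +0.008737-0.023255i)
  m=-5: (-0.181257+0.054280i) × (+0.078409-0.068567i) = -0.010490+0.016684i  (running Σ = -0.001753-0.006571i)
  m=-4: (+0.374593-0.088804i) × (-0.284166+0.184084i) = -0.090099+0.094191i  (running Σ = -0.091852+0.087621i)
  m=-3: (-0.421647+0.074367i) × (-0.109335+0.050292i) = +0.042361-0.029336i  (running Σ = -0.049492+0.058284i)
  m=-2: (+0.097300-0.011376i) × (+0.289133-0.085467i) = +0.027160-0.011605i  (running Σ = -0.022331+0.046679i)
  m=-1: (+0.340576-0.019841i) × (+0.124881-0.018071i) = +0.042173-0.008632i  (running Σ = +0.019842+0.038047i)
  m=0: (-0.206106-0.000000i) × (-0.291781+0.000000i) = +0.060138+0.000000i  (running Σ = +0.079980+0.038047i)
  m=1: (-0.340576-0.019841i) × (-0.124881-0.018071i) = +0.042173+0.008632i  (running Σ = +0.122152+0.046679i)
  m=2: (+0.097300+0.011376i) × (+0.289133+0.085467i) = +0.027160+0.011605i  (running Σ = +0.149313+0.058284i)
  m=3: (+0.421647+0.074367i) × (+0.109335+0.050292i) = +0.042361+0.029336i  (running Σ = +0.191673+0.087621i)
  m=4: (+0.374593+0.088804i) × (-0.284166-0.184084i) = -0.090099-0.094191i  (running Σ = +0.101574-0.006571i)
  m=5: (+0.181257+0.054280i) × (-0.078409-0.068567i) = -0.010490-0.016684i  (running Σ = +0.091084-0.023255i)
  m=6: (+0.048899+0.017803i) × (+0.310648+0.362477i) = +0.008737+0.023255i  (running Σ = +0.099821+0.000000i)
Σ over m = +0.099821+0.000000i; ×(4π/13) → +0.096491+0.000000i. Real part: 0.096491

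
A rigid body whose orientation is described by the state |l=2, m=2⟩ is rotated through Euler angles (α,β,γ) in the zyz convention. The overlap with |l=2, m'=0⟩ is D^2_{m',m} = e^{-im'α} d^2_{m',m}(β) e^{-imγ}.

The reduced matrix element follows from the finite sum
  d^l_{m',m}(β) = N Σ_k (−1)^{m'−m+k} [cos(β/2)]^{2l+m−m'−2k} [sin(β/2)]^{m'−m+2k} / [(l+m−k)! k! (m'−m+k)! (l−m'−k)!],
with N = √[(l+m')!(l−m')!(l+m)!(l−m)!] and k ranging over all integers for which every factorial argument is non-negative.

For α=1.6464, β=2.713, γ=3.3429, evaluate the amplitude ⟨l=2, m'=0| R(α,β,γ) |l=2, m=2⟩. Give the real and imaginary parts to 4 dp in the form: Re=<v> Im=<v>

First d^2_{0,2}(β=2.7130), then the phase factors e^{-i(0)α} and e^{-i(2)γ}:
c=cos(2.713000/2)=0.212660, s=sin(2.713000/2)=0.977126; N=√[2·2·24·1]=9.797959
k∈{2} keeps every argument non-negative
  k=2: (−1)^0·9.7980/(4)·0.2127^2·0.9771^2 = +0.105767
d^2_{0,2}(2.7130) = +0.105767
Attach z-rotation phases: D = e^{-i(0)(1.6464)}·(+0.105767)·e^{-i(2)(3.3429)} = +0.097309-0.041442i

Re=0.0973 Im=-0.0414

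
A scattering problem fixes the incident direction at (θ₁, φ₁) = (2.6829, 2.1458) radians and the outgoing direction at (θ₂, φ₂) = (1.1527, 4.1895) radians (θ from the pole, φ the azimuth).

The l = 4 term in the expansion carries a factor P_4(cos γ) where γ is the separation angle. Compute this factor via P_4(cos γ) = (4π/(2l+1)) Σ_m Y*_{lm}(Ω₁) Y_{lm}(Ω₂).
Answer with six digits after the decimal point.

Summing Y*_{l m}(θ₁,φ₁)·Y_{l m}(θ₂,φ₂) over m ∈ [−4, 4]; prefactor 4π/(2·4+1) = 1.396263:
  term(m=-4) = -0.00166 - 0.00498j   from Y*(Ω₁)=-0.01133 + 0.01268j, Y(Ω₂)=-0.15357 + 0.26774j
  term(m=-3) = -0.03735 - 0.00572j   from Y*(Ω₁)=-0.09627 - 0.01496j, Y(Ω₂)=0.38787 - 0.00083j
  term(m=-2) = -0.00764 + 0.01059j   from Y*(Ω₁)=-0.12397 - 0.27702j, Y(Ω₂)=-0.02156 - 0.03722j
  term(m=-1) = -0.07284 - 0.14237j   from Y*(Ω₁)=0.26840 - 0.41416j, Y(Ω₂)=0.16182 - 0.28075j
  term(m=+0) = -0.01673 + 0.00000j   from Y*(Ω₁)=0.15902 + 0.00000j, Y(Ω₂)=-0.10520 + 0.00000j
  term(m=+1) = -0.07284 + 0.14237j   from Y*(Ω₁)=-0.26840 - 0.41416j, Y(Ω₂)=-0.16182 - 0.28075j
  term(m=+2) = -0.00764 - 0.01059j   from Y*(Ω₁)=-0.12397 + 0.27702j, Y(Ω₂)=-0.02156 + 0.03722j
  term(m=+3) = -0.03735 + 0.00572j   from Y*(Ω₁)=0.09627 - 0.01496j, Y(Ω₂)=-0.38787 - 0.00083j
  term(m=+4) = -0.00166 + 0.00498j   from Y*(Ω₁)=-0.01133 - 0.01268j, Y(Ω₂)=-0.15357 - 0.26774j
Total Σ_m = -0.25570 - 0.00000j. Multiply by 1.396263: -0.35703 - 0.00000j. P_4(cos γ) = -0.357026

-0.357026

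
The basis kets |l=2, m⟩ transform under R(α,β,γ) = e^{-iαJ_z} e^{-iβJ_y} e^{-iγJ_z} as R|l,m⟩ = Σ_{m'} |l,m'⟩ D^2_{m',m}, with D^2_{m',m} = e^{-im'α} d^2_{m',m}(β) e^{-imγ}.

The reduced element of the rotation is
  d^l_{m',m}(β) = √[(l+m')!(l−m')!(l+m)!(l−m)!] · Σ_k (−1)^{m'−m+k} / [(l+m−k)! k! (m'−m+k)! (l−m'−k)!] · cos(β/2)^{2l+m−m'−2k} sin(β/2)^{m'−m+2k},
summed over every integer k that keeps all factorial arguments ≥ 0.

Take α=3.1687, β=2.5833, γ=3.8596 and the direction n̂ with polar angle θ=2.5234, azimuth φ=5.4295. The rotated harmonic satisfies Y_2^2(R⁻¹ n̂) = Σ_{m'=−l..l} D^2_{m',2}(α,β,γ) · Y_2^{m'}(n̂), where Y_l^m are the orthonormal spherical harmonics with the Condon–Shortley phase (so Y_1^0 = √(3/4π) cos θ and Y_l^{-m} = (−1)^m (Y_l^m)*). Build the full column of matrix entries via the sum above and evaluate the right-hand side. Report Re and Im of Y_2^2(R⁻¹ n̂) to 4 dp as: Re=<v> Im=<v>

Need the full column D^2_{m',2} for m'=−2..2 at α=3.1687, β=2.5833, γ=3.8596.
cos(β/2)=0.275535, sin(β/2)=0.961291
d^2_{-2,2}: single k=4 term ⇒ +0.853925;  D = +0.160430-0.838719i
d^2_{-1,2}: single k=3 term ⇒ +0.489521;  D = -0.078902+0.483121i
d^2_{0,2}: single k=2 term ⇒ +0.171846;  D = +0.023092-0.170287i
d^2_{1,2}: single k=1 term ⇒ +0.040218;  D = -0.004322+0.039985i
d^2_{2,2}: single k=0 term ⇒ +0.005764;  D = +0.000464-0.005745i
Y_2^{m'}(θ=2.5234,φ=5.4295) and Σ D·Y over m':
  (+0.1604-0.8387i)·(-0.0177+0.1285i)  (-0.0789+0.4831i)·(-0.2398-0.2750i)  (+0.0231-0.1703i)·(+0.3130+0.0000i)  (-0.0043+0.0400i)·(+0.2398-0.2750i)  (+0.0005-0.0057i)·(-0.0177-0.1285i)
Y_2^2(R⁻¹ n̂) = +0.273198-0.101192i

Re=0.2732 Im=-0.1012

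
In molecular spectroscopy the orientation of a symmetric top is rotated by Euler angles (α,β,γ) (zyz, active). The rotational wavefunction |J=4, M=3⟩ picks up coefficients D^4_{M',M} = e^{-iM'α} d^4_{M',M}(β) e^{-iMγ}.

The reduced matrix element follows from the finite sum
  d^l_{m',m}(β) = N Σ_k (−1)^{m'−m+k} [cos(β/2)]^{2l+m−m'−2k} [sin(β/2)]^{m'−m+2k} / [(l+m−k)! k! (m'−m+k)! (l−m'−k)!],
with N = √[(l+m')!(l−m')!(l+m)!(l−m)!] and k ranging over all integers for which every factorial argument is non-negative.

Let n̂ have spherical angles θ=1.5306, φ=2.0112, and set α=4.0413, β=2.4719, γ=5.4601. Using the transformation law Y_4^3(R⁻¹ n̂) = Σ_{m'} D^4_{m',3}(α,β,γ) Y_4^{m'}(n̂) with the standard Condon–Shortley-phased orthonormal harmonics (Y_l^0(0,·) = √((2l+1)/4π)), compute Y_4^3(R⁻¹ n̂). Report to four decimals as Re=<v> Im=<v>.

Re=0.1178 Im=-0.3092

Need the full column D^4_{m',3} for m'=−4..4 at α=4.0413, β=2.4719, γ=5.4601.
cos(β/2)=0.328624, sin(β/2)=0.944461
d^4_{-4,3}: single k=7 term ⇒ +0.623063;  D = +0.608705-0.132990i
d^4_{-3,3}: k∈[6..7] ⇒ +0.536538 -0.633099 = -0.096561;  D = +0.042521-0.086695i
d^4_{-2,3}: k∈[5..6] ⇒ +0.299366 -0.824235 = -0.524868;  D = +0.225326+0.474041i
d^4_{-1,3}: k∈[4..5] ⇒ +0.122759 -0.608377 = -0.485618;  D = -0.473119-0.109466i
d^4_{0,3}: k∈[3..4] ⇒ +0.038204 -0.315560 = -0.277356;  D = +0.216994-0.172741i
d^4_{1,3}: k∈[2..3] ⇒ +0.008917 -0.122759 = -0.113841;  D = +0.000142+0.113841i
d^4_{2,3}: k∈[1..2] ⇒ +0.001463 -0.036244 = -0.034781;  D = -0.027266-0.021594i
d^4_{3,3}: k∈[0..1] ⇒ +0.000136 -0.007864 = -0.007728;  D = +0.007525-0.001761i
d^4_{4,3}: single k=0 term ⇒ -0.001106;  D = -0.000472+0.001000i
Y_4^{m'}(θ=1.5306,φ=2.0112) and Σ D·Y over m':
  (+0.6087-0.1330i)·(-0.0837-0.4331i)  (+0.0425-0.0867i)·(+0.0486+0.0124i)  (+0.2253+0.4740i)·(+0.2102-0.2547i)  (-0.4731-0.1095i)·(+0.0242+0.0514i)  (+0.2170-0.1727i)·(+0.3122+0.0000i)  (+0.0001+0.1138i)·(-0.0242+0.0514i)  (-0.0273-0.0216i)·(+0.2102+0.2547i)  (+0.0075-0.0018i)·(-0.0486+0.0124i)  (-0.0005+0.0010i)·(-0.0837+0.4331i)
Y_4^3(R⁻¹ n̂) = +0.117813-0.309162i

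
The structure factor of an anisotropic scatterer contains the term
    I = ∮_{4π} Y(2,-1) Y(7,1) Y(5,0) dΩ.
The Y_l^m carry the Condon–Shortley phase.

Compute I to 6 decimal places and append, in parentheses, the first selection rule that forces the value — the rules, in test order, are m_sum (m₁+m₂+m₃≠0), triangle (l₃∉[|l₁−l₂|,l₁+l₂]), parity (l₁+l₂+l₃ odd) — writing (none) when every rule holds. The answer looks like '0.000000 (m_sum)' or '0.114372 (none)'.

-0.207724 (none)

Rules hold: Σm=0, L=14 even, 5≤5≤9.
N = 5·15·11 = 825
Δ = 4!·0!·10!/15! = 1/15015
Racah Σ t=2..2: t=2:+1/57600 = 1/57600
⇒ 3j(2 7 5; 0 0 0)² = 21/715, sgn -1
Racah Σ t=3..3: t=3:−1/86400 = -1/86400
⇒ 3j(2 7 5; -1 1 0)² = 16/715, sgn +1
4πI² = N·(3j₀)²·(3jₘ)² = 1008/1859
I = -1·√(0.542227/4π) = -0.20772350
No selection rule forces the value: the integral is nonzero (none).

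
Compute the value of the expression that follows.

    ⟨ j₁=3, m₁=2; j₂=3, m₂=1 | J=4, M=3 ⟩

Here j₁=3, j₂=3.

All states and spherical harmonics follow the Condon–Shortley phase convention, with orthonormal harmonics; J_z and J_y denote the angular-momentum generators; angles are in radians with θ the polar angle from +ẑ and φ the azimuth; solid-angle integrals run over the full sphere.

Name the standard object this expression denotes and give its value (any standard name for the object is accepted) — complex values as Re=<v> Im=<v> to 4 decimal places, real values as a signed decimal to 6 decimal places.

This is a Clebsch–Gordan (vector-coupling) coefficient.
j₁+j₂−J=2  J+j₁−j₂=4  J−j₁+j₂=4  j₁+j₂+J+1=11
(j₁±m₁, j₂±m₂, J±M) = (5,1,4,2,7,1)
P² = 82944/11
sum k=0..1:
  [0] +1/288 = 1/288
  [1] −1/144 = -1/144
S = -1/288
C² = P²·S² = 1/11 ; C = -0.301511

Clebsch–Gordan coefficient, −√(1/11) ≈ -0.301511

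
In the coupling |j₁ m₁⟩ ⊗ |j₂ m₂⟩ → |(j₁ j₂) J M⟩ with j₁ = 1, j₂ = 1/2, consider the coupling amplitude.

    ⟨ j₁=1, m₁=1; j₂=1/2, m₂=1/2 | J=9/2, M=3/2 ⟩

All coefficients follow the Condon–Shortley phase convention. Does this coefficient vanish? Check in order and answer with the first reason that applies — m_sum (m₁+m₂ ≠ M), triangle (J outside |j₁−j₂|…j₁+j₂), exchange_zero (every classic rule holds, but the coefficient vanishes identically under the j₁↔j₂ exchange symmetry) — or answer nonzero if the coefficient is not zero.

m-sum: m₁+m₂ = 1+1/2 = 3/2, M = 3/2  ✓
triangle: need |j₁−j₂| ≤ J ≤ j₁+j₂, i.e. J ∈ [1/2, 3/2]; J = 9/2 is outside ✗ ⇒ coefficient is 0

triangle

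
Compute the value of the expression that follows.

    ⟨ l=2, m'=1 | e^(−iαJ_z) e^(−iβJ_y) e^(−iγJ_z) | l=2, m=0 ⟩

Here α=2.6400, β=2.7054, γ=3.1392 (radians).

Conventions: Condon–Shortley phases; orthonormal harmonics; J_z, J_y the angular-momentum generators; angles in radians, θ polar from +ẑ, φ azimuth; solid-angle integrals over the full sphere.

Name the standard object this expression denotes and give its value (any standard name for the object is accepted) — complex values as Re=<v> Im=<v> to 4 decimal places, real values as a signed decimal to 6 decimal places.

Wigner D-matrix element, Re=-0.4112 Im=-0.2255

This is a Wigner D-matrix element — the rotation-matrix element ⟨l m'| R(α,β,γ) |l m⟩ in the angular-momentum basis.
First d^2_{1,0}(β=2.7054), then the phase factors e^{-i(1)α} and e^{-i(0)γ}:
Half-angle: c=0.216371, s=0.976311. N=√(6·1·2·2)=4.898979
k∈{0,1} keeps every argument non-negative
  k=0: (−1)^1·4.8990/(2)·0.2164^3·0.9763^1 = -0.024225
  k=1: (−1)^2·4.8990/(2)·0.2164^1·0.9763^3 = +0.493220
d^2_{1,0}(2.7054) = -0.024225 +0.493220 = +0.468995
Phases: e^{-i·(1)·2.6400}=-0.876818-0.480823i, e^{-i·(0)·3.1392}=+1.000000+0.000000i ⇒ D=-0.411223-0.225503i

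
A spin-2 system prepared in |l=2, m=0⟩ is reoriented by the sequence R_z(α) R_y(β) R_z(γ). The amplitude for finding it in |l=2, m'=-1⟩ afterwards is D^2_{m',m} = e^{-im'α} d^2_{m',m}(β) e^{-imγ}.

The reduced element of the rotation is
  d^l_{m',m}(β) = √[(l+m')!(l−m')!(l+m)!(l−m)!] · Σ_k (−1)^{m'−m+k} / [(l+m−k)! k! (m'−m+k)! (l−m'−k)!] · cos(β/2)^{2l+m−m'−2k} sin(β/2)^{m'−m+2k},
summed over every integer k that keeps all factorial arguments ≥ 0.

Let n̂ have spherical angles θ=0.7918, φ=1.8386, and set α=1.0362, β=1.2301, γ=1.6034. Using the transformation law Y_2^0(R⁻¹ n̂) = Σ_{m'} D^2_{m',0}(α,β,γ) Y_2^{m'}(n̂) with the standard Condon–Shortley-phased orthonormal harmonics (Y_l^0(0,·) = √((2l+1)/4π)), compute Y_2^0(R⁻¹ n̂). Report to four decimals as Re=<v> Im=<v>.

Re=0.1494 Im=0.0000

Need the full column D^2_{m',0} for m'=−2..2 at α=1.0362, β=1.2301, γ=1.6034.
cos(β/2)=0.816745, sin(β/2)=0.576999
d^2_{-2,0}: single k=2 term ⇒ +0.544000;  D = -0.261573+0.476986i
d^2_{-1,0}: k∈[1..2] ⇒ +0.770034 -0.384315 = +0.385718;  D = +0.196521+0.331901i
d^2_{0,0}: k∈[0..2] ⇒ +0.444985 -0.888348 +0.110841 = -0.332522;  D = -0.332522+0.000000i
d^2_{1,0}: k∈[0..1] ⇒ -0.770034 +0.384315 = -0.385718;  D = -0.196521+0.331901i
d^2_{2,0}: single k=0 term ⇒ +0.544000;  D = -0.261573-0.476986i
Y_2^{m'}(θ=0.7918,φ=1.8386) and Σ D·Y over m':
  (-0.2616+0.4770i)·(-0.1682+0.0998i)  (+0.1965+0.3319i)·(-0.1022-0.3725i)  (-0.3325+0.0000i)·(+0.1516+0.0000i)  (-0.1965+0.3319i)·(+0.1022-0.3725i)  (-0.2616-0.4770i)·(-0.1682-0.0998i)
Y_2^0(R⁻¹ n̂) = +0.149420-0.000000i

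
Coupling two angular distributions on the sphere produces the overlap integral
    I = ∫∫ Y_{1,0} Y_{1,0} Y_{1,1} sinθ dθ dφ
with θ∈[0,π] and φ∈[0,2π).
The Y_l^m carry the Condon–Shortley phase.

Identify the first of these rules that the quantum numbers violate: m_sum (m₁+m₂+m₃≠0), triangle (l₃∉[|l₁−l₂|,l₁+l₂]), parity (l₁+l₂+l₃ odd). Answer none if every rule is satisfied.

azimuthal sum: 0 + 0 + 1 = 1  ✗
0 ≤ 1 ≤ 2 (triangle on l)
L = 1 + 1 + 1 = 3 (odd)

m_sum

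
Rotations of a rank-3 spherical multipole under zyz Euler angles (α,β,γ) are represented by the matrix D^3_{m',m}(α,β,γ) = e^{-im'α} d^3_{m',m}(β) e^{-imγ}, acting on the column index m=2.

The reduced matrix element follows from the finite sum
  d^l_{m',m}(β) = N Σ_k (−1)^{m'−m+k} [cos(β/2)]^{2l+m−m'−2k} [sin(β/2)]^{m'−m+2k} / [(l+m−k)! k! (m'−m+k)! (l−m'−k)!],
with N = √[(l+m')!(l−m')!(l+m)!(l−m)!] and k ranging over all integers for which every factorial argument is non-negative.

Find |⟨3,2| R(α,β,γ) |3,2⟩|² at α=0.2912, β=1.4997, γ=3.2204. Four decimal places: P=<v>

P=0.2626

D^3_{2,2}(0.2912,1.4997,3.2204) = e^{-i·2·0.2912}·d^3_{2,2}(1.4997)·e^{-i·2·3.2204}. Compute d first:
With c≡cos(β/2)=0.731791 and s≡sin(β/2)=0.681529, N=[120·1·120·1]^{1/2}=120.000000
k∈{0,1} keeps every argument non-negative
  k=0: (−1)^0·120.0000/(120)·0.7318^6·0.6815^0 = +0.153576
  k=1: (−1)^1·120.0000/(24)·0.7318^4·0.6815^2 = -0.666020
d^3_{2,2}(1.4997) = +0.153576 -0.666020 = -0.512444
|D^3_{2,2}|² = |d^3_{2,2}(β)|² = (-0.512444)² = 0.262599 (the z-rotation phases have unit modulus)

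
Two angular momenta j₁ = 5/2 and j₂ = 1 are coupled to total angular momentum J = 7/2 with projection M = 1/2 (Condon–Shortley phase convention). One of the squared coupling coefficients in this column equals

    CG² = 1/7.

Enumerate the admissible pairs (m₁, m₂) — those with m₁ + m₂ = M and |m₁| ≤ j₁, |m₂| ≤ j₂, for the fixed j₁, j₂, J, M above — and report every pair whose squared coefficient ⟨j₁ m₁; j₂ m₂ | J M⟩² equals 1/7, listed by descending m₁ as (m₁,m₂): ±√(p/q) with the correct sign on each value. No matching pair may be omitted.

(3/2,-1): +√(1/7)

Admissible pairs with m₁+m₂ = M = 1/2: (-1/2,1), (1/2,0), (3/2,-1)
  (m₁,m₂)=(3/2,-1): CG² = 1/7, CG = +√(1/7)   ← matches the target
  (m₁,m₂)=(1/2,0): CG² = 4/7, CG = +√(4/7)
  (m₁,m₂)=(-1/2,1): CG² = 2/7, CG = +√(2/7)
Pairs with CG² = 1/7: (3/2,-1): +√(1/7)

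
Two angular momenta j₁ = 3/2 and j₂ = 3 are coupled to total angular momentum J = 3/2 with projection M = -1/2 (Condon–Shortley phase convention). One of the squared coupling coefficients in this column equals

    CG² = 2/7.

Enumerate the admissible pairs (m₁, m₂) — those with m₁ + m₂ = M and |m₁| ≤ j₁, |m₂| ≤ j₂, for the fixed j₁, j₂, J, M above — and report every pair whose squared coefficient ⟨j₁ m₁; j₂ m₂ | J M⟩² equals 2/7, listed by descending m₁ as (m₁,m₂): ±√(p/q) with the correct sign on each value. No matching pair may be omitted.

Admissible pairs with m₁+m₂ = M = -1/2: (-3/2,1), (-1/2,0), (1/2,-1), (3/2,-2)
  (m₁,m₂)=(3/2,-2): CG² = 2/7, CG = +√(2/7)   ← matches the target
  (m₁,m₂)=(1/2,-1): CG² = 12/35, CG = −√(12/35)
  (m₁,m₂)=(-1/2,0): CG² = 9/35, CG = +√(9/35)
  (m₁,m₂)=(-3/2,1): CG² = 4/35, CG = −√(4/35)
Pairs with CG² = 2/7: (3/2,-2): +√(2/7)

(3/2,-2): +√(2/7)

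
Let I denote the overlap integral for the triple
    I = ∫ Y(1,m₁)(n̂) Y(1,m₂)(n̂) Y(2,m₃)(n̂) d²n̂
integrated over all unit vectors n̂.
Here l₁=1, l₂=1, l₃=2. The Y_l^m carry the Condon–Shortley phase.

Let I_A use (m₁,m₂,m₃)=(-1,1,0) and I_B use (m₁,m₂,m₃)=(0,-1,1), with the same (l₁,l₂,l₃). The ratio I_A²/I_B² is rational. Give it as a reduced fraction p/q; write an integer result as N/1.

1/3

Shared (l₁,l₂,l₃)=(1,1,2): N and (l;000)² cancel in I_A²/I_B².
A: Δ = 0!·2!·2!/5! = 1/30; Racah Σ t=0..0: t=0:+1/4 = 1/4; ⇒ 3j(1 1 2; -1 1 0)² = 1/30, sgn +1
B: Δ = 0!·2!·2!/5! = 1/30; Racah Σ t=0..0: t=0:+1/2 = 1/2; ⇒ 3j(1 1 2; 0 -1 1)² = 1/10, sgn -1
I_A²/I_B² = (1/30)/(1/10) = 1/3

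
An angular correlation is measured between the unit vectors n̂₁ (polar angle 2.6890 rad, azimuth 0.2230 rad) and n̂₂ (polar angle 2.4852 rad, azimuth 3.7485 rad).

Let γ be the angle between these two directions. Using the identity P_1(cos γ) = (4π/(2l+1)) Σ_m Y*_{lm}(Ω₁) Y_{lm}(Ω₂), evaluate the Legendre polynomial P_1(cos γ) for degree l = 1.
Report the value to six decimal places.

Addition theorem: P_1(cos γ) = (4π/3) Σ_m Y*_{lm}(Ω₁) Y_{lm}(Ω₂), m = −1…1:
  m=-1: (0.14734 + 0.03341j) × (-0.17319 + 0.12025j) = -0.02954 + 0.01193j  (running Σ = -0.02954 + 0.01193j)
  m=0: (-0.43941 + 0.00000j) × (-0.38707 + 0.00000j) = 0.17008 + 0.00000j  (running Σ = 0.14055 + 0.01193j)
  m=1: (-0.14734 + 0.03341j) × (0.17319 + 0.12025j) = -0.02954 - 0.01193j  (running Σ = 0.11101 + 0.00000j)
Accumulated sum 0.11101 + 0.00000j; after 4π/(2l+1) scaling, 0.46500 + 0.00000j ⇒ P_1 = 0.464996

0.464996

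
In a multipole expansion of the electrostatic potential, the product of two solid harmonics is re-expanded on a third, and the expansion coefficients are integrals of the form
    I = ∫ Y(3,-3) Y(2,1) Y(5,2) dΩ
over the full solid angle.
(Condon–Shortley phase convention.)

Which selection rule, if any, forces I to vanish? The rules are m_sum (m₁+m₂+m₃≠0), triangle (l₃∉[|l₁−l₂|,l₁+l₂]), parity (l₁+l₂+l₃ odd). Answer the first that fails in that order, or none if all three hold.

none

Σmᵢ = 0  ✓
l₃∈[|l₁−l₂|,l₁+l₂]=[1,5], have l₃=5  ✓
Σlᵢ = 10 ⇒ even  ✓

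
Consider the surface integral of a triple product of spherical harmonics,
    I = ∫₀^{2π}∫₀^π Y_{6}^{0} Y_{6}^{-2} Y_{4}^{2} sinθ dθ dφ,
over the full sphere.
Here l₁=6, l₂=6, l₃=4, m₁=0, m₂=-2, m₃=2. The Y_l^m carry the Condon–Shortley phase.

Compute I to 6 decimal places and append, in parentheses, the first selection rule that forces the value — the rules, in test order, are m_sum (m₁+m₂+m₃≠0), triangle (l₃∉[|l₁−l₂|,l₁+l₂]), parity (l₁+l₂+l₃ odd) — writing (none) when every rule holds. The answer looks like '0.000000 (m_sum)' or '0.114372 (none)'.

Checks pass: Σm=0; 16 even; l₃=4∈[0,12].
(2·6+1)(2·6+1)(2·4+1) = 1521
Δ: 8! 4! 4! / 17! → 1/15315300
sum: t=2:+1/829440 t=3:−1/25920 t=4:+1/9216 t=5:−1/25920 t=6:+1/829440 = 7/207360
3j²(6 6 4; 0 0 0) = Δ·Π!·Σ² = 28/2431  (sign +1)
sum: t=2:+1/138240 t=3:−1/25920 t=4:+1/55296 = -11/829440
3j²(6 6 4; 0 -2 2) = Δ·Π!·Σ² = 11/1326  (sign -1)
combine: 4πI² = 1521·28/2431·11/1326 = 42/289
take √, sign -1: I = -0.10754019
No selection rule forces the value: the integral is nonzero (none).

-0.107540 (none)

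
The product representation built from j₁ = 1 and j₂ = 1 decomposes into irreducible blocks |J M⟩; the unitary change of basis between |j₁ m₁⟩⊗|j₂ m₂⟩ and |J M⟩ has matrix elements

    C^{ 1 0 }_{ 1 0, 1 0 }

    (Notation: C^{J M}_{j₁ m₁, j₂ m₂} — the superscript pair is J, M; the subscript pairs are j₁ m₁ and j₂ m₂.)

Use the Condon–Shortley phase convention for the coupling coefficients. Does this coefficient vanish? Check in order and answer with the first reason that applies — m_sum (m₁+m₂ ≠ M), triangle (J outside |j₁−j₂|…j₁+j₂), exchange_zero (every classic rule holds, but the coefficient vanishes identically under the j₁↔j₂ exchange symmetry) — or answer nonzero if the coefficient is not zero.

exchange_zero

m-sum: m₁+m₂ = 0+0 = 0, M = 0  ✓
triangle: |j₁−j₂| = 0 ≤ J = 1 ≤ j₁+j₂ = 2  ✓
exchange: j₁=j₂ and m₁=m₂, and (−1)^(j₁+j₂−J) = (−1)^1 = −1 forces ⟨j₁m₁;j₂m₂|JM⟩ = −⟨j₂m₂;j₁m₁|JM⟩ = −⟨j₁m₁;j₂m₂|JM⟩ ⇒ the coefficient vanishes identically
Racah sum check: Σ_k collapses to 0 ⇒ CG = 0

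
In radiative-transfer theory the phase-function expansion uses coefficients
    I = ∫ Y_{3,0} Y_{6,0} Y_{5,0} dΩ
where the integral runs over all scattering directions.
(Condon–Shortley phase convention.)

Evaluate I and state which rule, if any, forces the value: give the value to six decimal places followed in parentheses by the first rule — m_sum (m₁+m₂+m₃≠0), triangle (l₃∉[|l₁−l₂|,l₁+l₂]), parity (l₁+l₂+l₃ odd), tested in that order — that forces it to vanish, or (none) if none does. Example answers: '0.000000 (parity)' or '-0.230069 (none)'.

0.145631 (none)

Rules hold: Σm=0, L=14 even, 3≤5≤9.
N = 7·13·11 = 1001
Δ = 4!·2!·8!/15! = 1/675675
Racah Σ t=1..3: t=1:−1/8640 t=2:+1/2304 t=3:−1/8640 = 7/34560
⇒ 3j(3 6 5; 0 0 0)² = 7/429, sgn -1
(m-triple is (0,0,0) — same symbol as above.)
4πI² = N·(3j₀)²·(3jₘ)² = 343/1287
I = +1·√(0.266511/4π) = 0.14563067
No selection rule forces the value: the integral is nonzero (none).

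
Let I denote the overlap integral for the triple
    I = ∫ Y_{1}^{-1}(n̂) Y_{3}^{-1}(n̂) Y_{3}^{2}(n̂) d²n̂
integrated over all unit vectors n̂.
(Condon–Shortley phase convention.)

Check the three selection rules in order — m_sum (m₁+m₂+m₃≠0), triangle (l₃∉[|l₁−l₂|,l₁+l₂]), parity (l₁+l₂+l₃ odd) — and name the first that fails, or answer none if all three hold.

parity

Σmᵢ = 0  ✓
l₃∈[|l₁−l₂|,l₁+l₂]=[2,4], have l₃=3  ✓
Σlᵢ = 7 ⇒ odd  ✗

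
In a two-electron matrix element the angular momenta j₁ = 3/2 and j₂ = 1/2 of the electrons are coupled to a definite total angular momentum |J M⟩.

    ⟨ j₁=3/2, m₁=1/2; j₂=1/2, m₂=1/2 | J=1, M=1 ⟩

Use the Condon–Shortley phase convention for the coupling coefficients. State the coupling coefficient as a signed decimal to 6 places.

−√(1/4) ≈ -0.500000

√[3·1!2!0!/4! · 2!1!1!0!2!0!] = √(1)
  +(−1)^1/∏(1,0,0,0,2,0)! = -1/2  (running -1/2)
⟨..|..⟩ = √(1)·(-1/2) = -0.500000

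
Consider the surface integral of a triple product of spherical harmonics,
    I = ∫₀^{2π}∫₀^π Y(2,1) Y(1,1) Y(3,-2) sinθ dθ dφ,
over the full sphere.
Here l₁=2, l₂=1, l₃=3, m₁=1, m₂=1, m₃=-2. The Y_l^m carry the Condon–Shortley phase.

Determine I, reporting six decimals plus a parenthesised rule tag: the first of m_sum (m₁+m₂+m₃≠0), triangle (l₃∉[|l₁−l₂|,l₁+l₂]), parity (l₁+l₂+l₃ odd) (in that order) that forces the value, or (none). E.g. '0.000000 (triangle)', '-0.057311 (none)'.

0.261169 (none)

Rules hold: Σm=0, L=6 even, 1≤3≤3.
N = 5·3·7 = 105
Δ = 0!·4!·2!/7! = 1/105
Racah Σ t=0..0: t=0:+1/4 = 1/4
⇒ 3j(2 1 3; 0 0 0)² = 3/35, sgn -1
Racah Σ t=0..0: t=0:+1/12 = 1/12
⇒ 3j(2 1 3; 1 1 -2)² = 2/21, sgn -1
4πI² = N·(3j₀)²·(3jₘ)² = 6/7
I = +1·√(0.857143/4π) = 0.26116903
No selection rule forces the value: the integral is nonzero (none).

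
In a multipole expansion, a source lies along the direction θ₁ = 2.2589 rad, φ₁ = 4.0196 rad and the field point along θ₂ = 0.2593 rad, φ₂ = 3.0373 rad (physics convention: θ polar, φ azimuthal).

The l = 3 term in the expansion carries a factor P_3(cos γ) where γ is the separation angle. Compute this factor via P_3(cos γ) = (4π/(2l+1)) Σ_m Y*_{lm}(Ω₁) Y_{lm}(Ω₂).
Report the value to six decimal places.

0.435981

Expand P_3 via completeness: Σ_{m} conj(Y_{3,m}) at Ω₁ times Y_{3,m} at Ω₂ —
  term(m=-3) = (-0.001327, 0.000262)   from Y*(Ω₁)=(0.168058, -0.093469), Y(Ω₂)=(-0.006692, -0.002165)
  term(m=-2) = (0.009650, -0.023225)   from Y*(Ω₁)=(0.071320, -0.380644), Y(Ω₂)=(0.063535, 0.013448)
  term(m=-1) = (0.042858, 0.064218)   from Y*(Ω₁)=(-0.162088, -0.195278), Y(Ω₂)=(-0.302567, -0.031670)
  term(m=+0) = (0.140498, 0.000000)   from Y*(Ω₁)=(0.233062, -0.000000), Y(Ω₂)=(0.602834, 0.000000)
  term(m=+1) = (0.042858, -0.064218)   from Y*(Ω₁)=(0.162088, -0.195278), Y(Ω₂)=(0.302567, -0.031670)
  term(m=+2) = (0.009650, 0.023225)   from Y*(Ω₁)=(0.071320, 0.380644), Y(Ω₂)=(0.063535, -0.013448)
  term(m=+3) = (-0.001327, -0.000262)   from Y*(Ω₁)=(-0.168058, -0.093469), Y(Ω₂)=(0.006692, -0.002165)
Total Σ_m = (0.242860, 0.000000). Multiply by 1.795196: (0.435981, 0.000000). P_3(cos γ) = 0.435981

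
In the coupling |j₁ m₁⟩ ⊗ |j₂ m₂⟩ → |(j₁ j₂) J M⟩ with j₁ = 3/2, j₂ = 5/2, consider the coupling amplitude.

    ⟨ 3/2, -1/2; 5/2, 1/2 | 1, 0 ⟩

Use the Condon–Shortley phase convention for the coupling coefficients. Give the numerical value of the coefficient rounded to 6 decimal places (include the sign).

j₁+j₂−J=3  J+j₁−j₂=0  J−j₁+j₂=2  j₁+j₂+J+1=6
(j₁±m₁, j₂±m₂, J±M) = (1,2,3,2,1,1)
P² = 6/5
sum k=2..2:
  [2] +1/2 = 1/2
S = 1/2
C² = P²·S² = 3/10 ; C = +0.547723

+0.547723  (= +√(3/10))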